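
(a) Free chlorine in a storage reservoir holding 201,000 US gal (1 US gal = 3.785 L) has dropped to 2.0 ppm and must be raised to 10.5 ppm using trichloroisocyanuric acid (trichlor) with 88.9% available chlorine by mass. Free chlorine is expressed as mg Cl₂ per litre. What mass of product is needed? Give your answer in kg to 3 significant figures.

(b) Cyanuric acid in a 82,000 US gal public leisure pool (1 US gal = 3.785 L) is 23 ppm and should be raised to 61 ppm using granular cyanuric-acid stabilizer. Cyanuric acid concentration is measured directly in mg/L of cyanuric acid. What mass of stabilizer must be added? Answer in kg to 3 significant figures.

(a) 7.27 kg; (b) 11.8 kg

(a) Volume: 201,000 US gal × 3.785 L/gal = 760,785 L.
(a) Chlorine deficit: 10.5 − 2.0 = 8.5 ppm = 8.5 mg/L as Cl₂.
(a) Cl₂ equivalent needed: 8.5 mg/L × 760,785 L = 6,467,000 mg = 6467 g.
(a) Product at 88.9% available chlorine: 6467 / 0.889 = 7274 g.

(b) Volume: 82,000 US gal × 3.785 L/gal = 310,370 L.
(b) CYA to add: (61 − 23) = 38 mg/L × 310,370 L = 11,790 g cyanuric acid.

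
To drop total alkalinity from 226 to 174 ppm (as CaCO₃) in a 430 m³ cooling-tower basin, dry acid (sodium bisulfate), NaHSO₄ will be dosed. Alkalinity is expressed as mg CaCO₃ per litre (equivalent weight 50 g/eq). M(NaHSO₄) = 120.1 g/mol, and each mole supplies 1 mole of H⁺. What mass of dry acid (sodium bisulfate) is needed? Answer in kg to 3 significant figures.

53.7 kg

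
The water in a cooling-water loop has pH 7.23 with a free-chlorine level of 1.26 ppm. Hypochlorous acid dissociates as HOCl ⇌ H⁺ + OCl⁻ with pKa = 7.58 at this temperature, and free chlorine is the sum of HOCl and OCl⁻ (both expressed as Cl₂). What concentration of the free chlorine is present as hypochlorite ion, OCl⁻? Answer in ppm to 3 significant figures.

[OCl⁻]/[HOCl] = 10^(pH − pKa) = 10^(7.23 − 7.58) = 10^-0.35 = 0.4467.
Fraction as HOCl = 1 / (1 + 0.4467) = 0.6912.
OCl⁻ = (1 − 0.6912) × 1.26 ppm = 0.389 ppm.

0.389 ppm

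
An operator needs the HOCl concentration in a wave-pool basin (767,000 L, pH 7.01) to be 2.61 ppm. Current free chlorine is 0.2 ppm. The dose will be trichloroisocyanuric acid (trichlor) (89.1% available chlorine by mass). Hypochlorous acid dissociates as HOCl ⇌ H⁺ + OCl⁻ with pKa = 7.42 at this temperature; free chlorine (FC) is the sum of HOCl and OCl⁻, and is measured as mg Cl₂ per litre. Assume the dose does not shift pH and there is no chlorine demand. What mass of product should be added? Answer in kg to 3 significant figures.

2.95 kg

[OCl⁻]/[HOCl] = 10^(pH − pKa) = 10^(7.01 − 7.42) = 0.389; fraction as HOCl = 1/(1 + 0.389) = 0.7199.
Free chlorine required for 2.61 ppm HOCl: 2.61 / 0.7199 = 3.625 ppm.
FC to add: 3.625 − 0.2 = 3.425 mg/L as Cl₂.
Cl₂ equivalent: 3.425 mg/L × 767,000 L = 2627 g.
Product at 89.1% available Cl: 2627 / 0.891 = 2949 g.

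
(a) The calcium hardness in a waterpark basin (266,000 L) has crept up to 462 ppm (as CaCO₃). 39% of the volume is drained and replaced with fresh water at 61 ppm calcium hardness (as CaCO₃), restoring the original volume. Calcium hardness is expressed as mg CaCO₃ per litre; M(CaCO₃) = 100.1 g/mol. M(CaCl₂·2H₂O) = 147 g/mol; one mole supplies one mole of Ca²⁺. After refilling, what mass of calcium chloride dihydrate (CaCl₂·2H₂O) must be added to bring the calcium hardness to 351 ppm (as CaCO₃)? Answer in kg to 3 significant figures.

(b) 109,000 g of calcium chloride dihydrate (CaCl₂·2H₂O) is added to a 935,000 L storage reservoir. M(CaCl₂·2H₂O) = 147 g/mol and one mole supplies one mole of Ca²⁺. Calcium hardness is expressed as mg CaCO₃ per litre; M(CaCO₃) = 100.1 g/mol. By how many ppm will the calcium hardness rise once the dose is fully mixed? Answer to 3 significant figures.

(a) After draining 39% and refilling: 462 × 0.61 + 61 × 0.39 = 305.61 ppm.
(a) Deficit to target: 351 − 305.61 = 45.39 mg/L.
(a) As CaCO₃: 45.39 mg/L × 266,000 L = 12,070 g; ÷ 100.1 = 120.6 mol Ca²⁺.
(a) Mass: 120.6 × 147 = 17,730 g.

(b) Moles of Ca²⁺: 109,000 g ÷ 147 g/mol = 741.5 mol.
(b) As CaCO₃: 741.5 mol × 100.1 g/mol = 74,220 g.
(b) Rise: 74,220 g / 935,000 L × 1000 = 79.38 mg/L.

(a) 17.7 kg; (b) 79.4 ppm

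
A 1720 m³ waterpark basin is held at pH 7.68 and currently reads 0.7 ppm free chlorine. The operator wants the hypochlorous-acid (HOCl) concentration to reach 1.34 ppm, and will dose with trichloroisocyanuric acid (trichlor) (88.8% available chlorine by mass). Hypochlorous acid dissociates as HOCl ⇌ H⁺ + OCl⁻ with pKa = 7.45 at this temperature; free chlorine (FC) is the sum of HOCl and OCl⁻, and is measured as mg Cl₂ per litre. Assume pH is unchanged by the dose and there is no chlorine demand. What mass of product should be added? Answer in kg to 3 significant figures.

5.65 kg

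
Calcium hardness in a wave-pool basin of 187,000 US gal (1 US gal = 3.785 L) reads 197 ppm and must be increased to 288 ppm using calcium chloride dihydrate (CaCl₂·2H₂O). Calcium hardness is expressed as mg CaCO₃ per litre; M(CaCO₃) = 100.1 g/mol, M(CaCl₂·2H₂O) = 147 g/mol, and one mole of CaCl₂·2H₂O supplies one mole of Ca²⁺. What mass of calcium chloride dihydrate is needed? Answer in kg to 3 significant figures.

Volume: 187,000 US gal × 3.785 L/gal = 707,795 L.
Hardness to add: (288 − 197) = 91 mg/L as CaCO₃ × 707,795 L = 64,410 g as CaCO₃.
Moles of Ca²⁺ (1 mol Ca²⁺ ≡ 1 mol CaCO₃): 64,410 / 100.1 g/mol = 643.5 mol.
Mass of CaCl₂·2H₂O: 643.5 × 147 = 94,590 g.

94.6 kg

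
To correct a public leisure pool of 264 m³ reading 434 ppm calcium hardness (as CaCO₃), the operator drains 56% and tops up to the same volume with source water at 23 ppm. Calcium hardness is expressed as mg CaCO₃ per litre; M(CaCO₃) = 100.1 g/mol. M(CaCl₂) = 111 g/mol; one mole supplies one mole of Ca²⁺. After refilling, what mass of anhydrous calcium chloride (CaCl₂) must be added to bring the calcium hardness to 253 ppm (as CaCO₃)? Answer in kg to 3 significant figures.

14.4 kg

Volume: 264 m³ = 264,000 L.
After draining 56% and refilling: 434 × 0.44 + 23 × 0.56 = 203.84 ppm.
Deficit to target: 253 − 203.84 = 49.16 mg/L.
As CaCO₃: 49.16 mg/L × 264,000 L = 12,980 g; ÷ 100.1 = 129.7 mol Ca²⁺.
Mass: 129.7 × 111 = 14,390 g.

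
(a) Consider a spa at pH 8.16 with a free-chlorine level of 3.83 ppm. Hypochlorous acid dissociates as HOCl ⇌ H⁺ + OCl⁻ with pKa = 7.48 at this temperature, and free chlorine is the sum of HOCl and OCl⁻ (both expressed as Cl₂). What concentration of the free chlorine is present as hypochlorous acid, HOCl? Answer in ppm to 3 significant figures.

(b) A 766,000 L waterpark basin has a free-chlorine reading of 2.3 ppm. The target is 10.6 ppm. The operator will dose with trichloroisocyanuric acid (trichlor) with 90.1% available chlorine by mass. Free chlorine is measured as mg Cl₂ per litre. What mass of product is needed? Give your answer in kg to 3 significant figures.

(a) [OCl⁻]/[HOCl] = 10^(pH − pKa) = 10^(8.16 − 7.48) = 10^0.68 = 4.786.
(a) Fraction as HOCl = 1 / (1 + 4.786) = 0.1728.
(a) HOCl = 0.1728 × 3.83 ppm = 0.6619 ppm.

(b) Chlorine deficit: 10.6 − 2.3 = 8.3 ppm = 8.3 mg/L as Cl₂.
(b) Cl₂ equivalent needed: 8.3 mg/L × 766,000 L = 6,358,000 mg = 6358 g.
(b) Product at 90.1% available chlorine: 6358 / 0.901 = 7056 g.

(a) 0.662 ppm; (b) 7.06 kg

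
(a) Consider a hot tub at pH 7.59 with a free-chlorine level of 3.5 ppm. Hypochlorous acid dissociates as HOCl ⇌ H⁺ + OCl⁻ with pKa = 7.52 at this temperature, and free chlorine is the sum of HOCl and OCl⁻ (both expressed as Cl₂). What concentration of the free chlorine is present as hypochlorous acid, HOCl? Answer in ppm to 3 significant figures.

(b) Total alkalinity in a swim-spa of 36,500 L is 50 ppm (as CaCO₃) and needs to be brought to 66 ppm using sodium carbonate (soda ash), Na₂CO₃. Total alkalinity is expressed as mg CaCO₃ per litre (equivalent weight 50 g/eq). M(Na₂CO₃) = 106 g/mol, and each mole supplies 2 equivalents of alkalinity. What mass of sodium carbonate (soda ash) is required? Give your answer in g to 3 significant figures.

(a) [OCl⁻]/[HOCl] = 10^(pH − pKa) = 10^(7.59 − 7.52) = 10^0.07 = 1.175.
(a) Fraction as HOCl = 1 / (1 + 1.175) = 0.4598.
(a) HOCl = 0.4598 × 3.5 ppm = 1.609 ppm.

(b) Alkalinity to add: (66 − 50) = 16 mg/L as CaCO₃ × 36,500 L = 584 g as CaCO₃.
(b) Equivalents: 584 g ÷ 50 g/eq = 11.68 eq.
(b) Each mole of Na₂CO₃ supplies 2 eq, so 11.68 / 2 = 5.84 mol.
(b) Mass: 5.84 mol × 106 g/mol = 619 g.

(a) 1.61 ppm; (b) 619 g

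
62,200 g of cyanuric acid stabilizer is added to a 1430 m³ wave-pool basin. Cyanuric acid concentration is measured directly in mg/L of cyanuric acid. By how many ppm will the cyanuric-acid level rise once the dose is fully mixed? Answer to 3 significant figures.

Volume: 1430 m³ = 1,430,000 L.
Rise: 62,200 g / 1,430,000 L × 1000 = 43.5 mg/L.

43.5 ppm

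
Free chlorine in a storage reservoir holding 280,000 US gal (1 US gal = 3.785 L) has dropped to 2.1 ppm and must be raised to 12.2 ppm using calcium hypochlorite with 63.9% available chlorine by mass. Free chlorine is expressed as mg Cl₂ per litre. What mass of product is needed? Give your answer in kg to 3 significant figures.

Volume: 280,000 US gal × 3.785 L/gal = 1,059,800 L.
Chlorine deficit: 12.2 − 2.1 = 10.1 ppm = 10.1 mg/L as Cl₂.
Cl₂ equivalent needed: 10.1 mg/L × 1,059,800 L = 10,700,000 mg = 10,700 g.
Product at 63.9% available chlorine: 10,700 / 0.639 = 16,750 g.

16.8 kg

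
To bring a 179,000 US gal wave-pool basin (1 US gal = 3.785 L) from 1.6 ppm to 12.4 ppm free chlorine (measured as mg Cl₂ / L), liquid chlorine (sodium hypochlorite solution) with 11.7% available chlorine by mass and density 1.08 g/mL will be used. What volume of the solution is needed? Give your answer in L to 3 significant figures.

57.9 L

Volume: 179,000 US gal × 3.785 L/gal = 677,515 L.
Chlorine deficit: 12.4 − 1.6 = 10.8 ppm = 10.8 mg/L as Cl₂.
Cl₂ equivalent needed: 10.8 mg/L × 677,515 L = 7,317,000 mg = 7317 g.
Product at 11.7% available chlorine: 7317 / 0.117 = 62,540 g.
Volume at density 1.08 g/mL: 62,540 g ÷ 1.08 g/mL = 57,910 mL.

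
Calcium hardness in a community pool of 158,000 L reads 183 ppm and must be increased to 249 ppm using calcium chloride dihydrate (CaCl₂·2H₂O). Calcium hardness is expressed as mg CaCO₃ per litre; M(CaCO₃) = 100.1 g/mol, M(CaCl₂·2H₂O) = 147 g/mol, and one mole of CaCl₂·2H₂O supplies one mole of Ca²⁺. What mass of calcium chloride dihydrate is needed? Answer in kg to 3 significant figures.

Hardness to add: (249 − 183) = 66 mg/L as CaCO₃ × 158,000 L = 10,430 g as CaCO₃.
Moles of Ca²⁺ (1 mol Ca²⁺ ≡ 1 mol CaCO₃): 10,430 / 100.1 g/mol = 104.2 mol.
Mass of CaCl₂·2H₂O: 104.2 × 147 = 15,310 g.

15.3 kg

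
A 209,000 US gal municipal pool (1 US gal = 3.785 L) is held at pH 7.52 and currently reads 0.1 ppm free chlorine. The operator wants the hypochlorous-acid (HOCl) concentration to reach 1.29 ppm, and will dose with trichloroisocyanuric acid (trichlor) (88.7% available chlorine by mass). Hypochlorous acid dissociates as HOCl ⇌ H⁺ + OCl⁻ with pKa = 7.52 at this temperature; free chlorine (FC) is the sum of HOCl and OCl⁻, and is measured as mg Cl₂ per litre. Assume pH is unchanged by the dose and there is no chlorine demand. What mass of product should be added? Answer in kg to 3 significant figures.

Volume: 209,000 US gal × 3.785 L/gal = 791,065 L.
[OCl⁻]/[HOCl] = 10^(pH − pKa) = 10^(7.52 − 7.52) = 1; fraction as HOCl = 1/(1 + 1) = 0.5.
Free chlorine required for 1.29 ppm HOCl: 1.29 / 0.5 = 2.58 ppm.
FC to add: 2.58 − 0.1 = 2.48 mg/L as Cl₂.
Cl₂ equivalent: 2.48 mg/L × 791,065 L = 1962 g.
Product at 88.7% available Cl: 1962 / 0.887 = 2212 g.

2.21 kg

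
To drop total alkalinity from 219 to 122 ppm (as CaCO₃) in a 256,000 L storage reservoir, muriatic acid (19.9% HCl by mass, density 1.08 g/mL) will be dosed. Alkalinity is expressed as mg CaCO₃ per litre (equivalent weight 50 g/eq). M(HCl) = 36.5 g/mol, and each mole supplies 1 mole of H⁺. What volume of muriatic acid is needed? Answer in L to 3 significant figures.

84.3 L

Alkalinity to neutralize: (219 − 122) = 97 mg/L as CaCO₃ × 256,000 L = 24,830 g as CaCO₃.
Equivalents of H⁺ required: 24,830 ÷ 50 g/eq = 496.6 eq = 496.6 mol HCl.
Mass of HCl: 496.6 × 36.5 = 18,130 g.
Mass of 19.9% solution: 18,130 / 0.199 = 91,090 g.
Volume: 91,090 g ÷ 1.08 g/mL = 84,340 mL.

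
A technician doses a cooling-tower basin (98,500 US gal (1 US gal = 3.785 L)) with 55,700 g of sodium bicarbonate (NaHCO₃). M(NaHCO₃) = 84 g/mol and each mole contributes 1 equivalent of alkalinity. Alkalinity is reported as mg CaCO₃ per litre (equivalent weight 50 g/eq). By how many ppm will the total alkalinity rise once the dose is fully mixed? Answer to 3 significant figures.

Volume: 98,500 US gal × 3.785 L/gal = 372,822 L.
Moles of NaHCO₃: 55,700 g ÷ 84 g/mol = 663.1 mol → 663.1 eq of alkalinity.
As CaCO₃: 663.1 eq × 50 g/eq = 33,150 g.
Rise: 33,150 g / 372,822 L × 1000 = 88.93 mg/L.

88.9 ppm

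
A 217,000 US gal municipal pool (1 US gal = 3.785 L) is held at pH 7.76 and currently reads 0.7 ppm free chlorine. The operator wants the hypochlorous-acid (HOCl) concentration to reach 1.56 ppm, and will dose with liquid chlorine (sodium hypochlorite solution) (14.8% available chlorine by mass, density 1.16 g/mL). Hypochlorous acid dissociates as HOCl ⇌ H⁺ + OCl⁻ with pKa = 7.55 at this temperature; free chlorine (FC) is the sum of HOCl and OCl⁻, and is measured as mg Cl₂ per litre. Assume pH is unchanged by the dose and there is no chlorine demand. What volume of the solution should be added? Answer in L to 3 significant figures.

16.2 L

Volume: 217,000 US gal × 3.785 L/gal = 821,345 L.
[OCl⁻]/[HOCl] = 10^(pH − pKa) = 10^(7.76 − 7.55) = 1.622; fraction as HOCl = 1/(1 + 1.622) = 0.3814.
Free chlorine required for 1.56 ppm HOCl: 1.56 / 0.3814 = 4.09 ppm.
FC to add: 4.09 − 0.7 = 3.39 mg/L as Cl₂.
Cl₂ equivalent: 3.39 mg/L × 821,345 L = 2784 g.
Product at 14.8% available Cl: 2784 / 0.148 = 18,810 g.
Volume: 18,810 g ÷ 1.16 g/mL = 16,220 mL.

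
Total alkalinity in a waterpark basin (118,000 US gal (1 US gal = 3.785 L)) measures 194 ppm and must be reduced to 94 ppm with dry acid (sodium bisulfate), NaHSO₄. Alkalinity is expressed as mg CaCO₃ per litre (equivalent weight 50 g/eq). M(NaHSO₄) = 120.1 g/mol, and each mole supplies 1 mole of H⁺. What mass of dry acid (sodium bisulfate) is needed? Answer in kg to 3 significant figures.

107 kg

Volume: 118,000 US gal × 3.785 L/gal = 446,630 L.
Alkalinity to neutralize: (194 − 94) = 100 mg/L as CaCO₃ × 446,630 L = 44,660 g as CaCO₃.
Equivalents of H⁺ required: 44,660 ÷ 50 g/eq = 893.3 eq = 893.3 mol NaHSO₄.
Mass of NaHSO₄: 893.3 × 120.1 = 107,300 g.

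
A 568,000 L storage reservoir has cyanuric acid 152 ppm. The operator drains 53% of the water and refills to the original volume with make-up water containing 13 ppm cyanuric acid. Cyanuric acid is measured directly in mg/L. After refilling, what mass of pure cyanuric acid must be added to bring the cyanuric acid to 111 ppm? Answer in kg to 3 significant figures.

After draining 53% and refilling: 152 × 0.47 + 13 × 0.53 = 78.33 ppm.
Deficit to target: 111 − 78.33 = 32.67 mg/L.
Mass: 32.67 mg/L × 568,000 L = 18,560 g cyanuric acid.

18.6 kg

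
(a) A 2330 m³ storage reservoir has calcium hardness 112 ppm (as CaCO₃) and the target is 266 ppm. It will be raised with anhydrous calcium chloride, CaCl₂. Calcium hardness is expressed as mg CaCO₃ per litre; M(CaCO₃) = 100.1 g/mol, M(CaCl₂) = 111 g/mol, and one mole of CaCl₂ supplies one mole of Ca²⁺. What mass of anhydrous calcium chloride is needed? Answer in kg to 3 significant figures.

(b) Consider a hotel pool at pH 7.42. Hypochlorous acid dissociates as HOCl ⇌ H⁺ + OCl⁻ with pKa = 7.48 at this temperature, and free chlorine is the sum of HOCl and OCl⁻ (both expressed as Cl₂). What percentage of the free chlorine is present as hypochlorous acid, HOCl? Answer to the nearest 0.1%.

(a) 398 kg; (b) 53.4%

(a) Volume: 2330 m³ = 2,330,000 L.
(a) Hardness to add: (266 − 112) = 154 mg/L as CaCO₃ × 2,330,000 L = 358,800 g as CaCO₃.
(a) Moles of Ca²⁺ (1 mol Ca²⁺ ≡ 1 mol CaCO₃): 358,800 / 100.1 g/mol = 3585 mol.
(a) Mass of CaCl₂: 3585 × 111 = 397,900 g.

(b) [OCl⁻]/[HOCl] = 10^(pH − pKa) = 10^(7.42 − 7.48) = 10^-0.06 = 0.871.
(b) Fraction as HOCl = 1 / (1 + 0.871) = 0.5345.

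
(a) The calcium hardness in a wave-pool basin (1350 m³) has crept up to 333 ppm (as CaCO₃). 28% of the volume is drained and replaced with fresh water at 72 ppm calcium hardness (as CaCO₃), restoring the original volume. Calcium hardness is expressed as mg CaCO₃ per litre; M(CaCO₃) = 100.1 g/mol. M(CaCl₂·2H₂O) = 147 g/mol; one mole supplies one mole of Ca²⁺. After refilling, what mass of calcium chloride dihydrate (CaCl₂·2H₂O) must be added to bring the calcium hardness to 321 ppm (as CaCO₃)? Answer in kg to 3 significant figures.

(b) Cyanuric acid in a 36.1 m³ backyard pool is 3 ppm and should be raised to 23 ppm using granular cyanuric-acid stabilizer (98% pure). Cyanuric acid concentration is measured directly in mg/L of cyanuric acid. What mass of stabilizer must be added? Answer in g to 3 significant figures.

(a) Volume: 1350 m³ = 1,350,000 L.
(a) After draining 28% and refilling: 333 × 0.72 + 72 × 0.28 = 259.92 ppm.
(a) Deficit to target: 321 − 259.92 = 61.08 mg/L.
(a) As CaCO₃: 61.08 mg/L × 1,350,000 L = 82,460 g; ÷ 100.1 = 823.8 mol Ca²⁺.
(a) Mass: 823.8 × 147 = 121,100 g.

(b) Volume: 36.1 m³ = 36,100 L.
(b) CYA to add: (23 − 3) = 20 mg/L × 36,100 L = 722 g cyanuric acid.
(b) At 98% purity: 722 / 0.98 = 736.7 g product.

(a) 121 kg; (b) 737 g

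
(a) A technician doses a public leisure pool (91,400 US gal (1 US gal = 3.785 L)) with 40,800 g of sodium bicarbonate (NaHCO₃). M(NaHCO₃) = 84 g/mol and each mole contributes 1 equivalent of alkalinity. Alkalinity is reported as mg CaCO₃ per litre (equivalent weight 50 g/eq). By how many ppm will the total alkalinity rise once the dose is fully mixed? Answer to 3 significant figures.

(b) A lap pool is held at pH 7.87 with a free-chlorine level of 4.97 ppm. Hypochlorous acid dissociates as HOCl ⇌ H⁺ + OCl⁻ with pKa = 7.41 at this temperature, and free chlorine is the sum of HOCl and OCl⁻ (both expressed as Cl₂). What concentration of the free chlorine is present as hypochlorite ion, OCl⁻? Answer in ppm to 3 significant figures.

(a) 70.2 ppm; (b) 3.69 ppm

(a) Volume: 91,400 US gal × 3.785 L/gal = 345,949 L.
(a) Moles of NaHCO₃: 40,800 g ÷ 84 g/mol = 485.7 mol → 485.7 eq of alkalinity.
(a) As CaCO₃: 485.7 eq × 50 g/eq = 24,290 g.
(a) Rise: 24,290 g / 345,949 L × 1000 = 70.2 mg/L.

(b) [OCl⁻]/[HOCl] = 10^(pH − pKa) = 10^(7.87 − 7.41) = 10^0.46 = 2.884.
(b) Fraction as HOCl = 1 / (1 + 2.884) = 0.2575.
(b) OCl⁻ = (1 − 0.2575) × 4.97 ppm = 3.69 ppm.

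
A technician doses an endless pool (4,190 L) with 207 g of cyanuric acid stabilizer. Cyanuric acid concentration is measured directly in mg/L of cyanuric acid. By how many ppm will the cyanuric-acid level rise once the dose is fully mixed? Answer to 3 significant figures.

49.4 ppm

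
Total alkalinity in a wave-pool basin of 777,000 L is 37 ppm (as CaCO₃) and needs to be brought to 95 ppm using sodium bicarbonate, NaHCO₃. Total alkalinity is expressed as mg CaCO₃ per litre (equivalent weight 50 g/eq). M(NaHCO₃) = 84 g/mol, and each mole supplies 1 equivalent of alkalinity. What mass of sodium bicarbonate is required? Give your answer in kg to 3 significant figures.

Alkalinity to add: (95 − 37) = 58 mg/L as CaCO₃ × 777,000 L = 45,070 g as CaCO₃.
Equivalents: 45,070 g ÷ 50 g/eq = 901.3 eq.
NaHCO₃ supplies 1 eq per mole → 901.3 mol.
Mass: 901.3 mol × 84 g/mol = 75,710 g.

75.7 kg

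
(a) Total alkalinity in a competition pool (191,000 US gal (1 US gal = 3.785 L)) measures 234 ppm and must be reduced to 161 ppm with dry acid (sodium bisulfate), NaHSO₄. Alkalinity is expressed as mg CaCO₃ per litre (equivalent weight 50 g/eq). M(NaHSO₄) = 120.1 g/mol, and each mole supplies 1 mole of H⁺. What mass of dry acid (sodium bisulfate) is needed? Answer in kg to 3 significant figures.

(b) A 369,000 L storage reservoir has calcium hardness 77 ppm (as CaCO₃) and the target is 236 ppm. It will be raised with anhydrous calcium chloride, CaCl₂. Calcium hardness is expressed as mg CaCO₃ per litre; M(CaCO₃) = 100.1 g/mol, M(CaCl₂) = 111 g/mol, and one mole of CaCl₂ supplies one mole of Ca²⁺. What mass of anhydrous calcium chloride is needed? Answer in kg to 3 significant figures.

(a) Volume: 191,000 US gal × 3.785 L/gal = 722,935 L.
(a) Alkalinity to neutralize: (234 − 161) = 73 mg/L as CaCO₃ × 722,935 L = 52,770 g as CaCO₃.
(a) Equivalents of H⁺ required: 52,770 ÷ 50 g/eq = 1055 eq = 1055 mol NaHSO₄.
(a) Mass of NaHSO₄: 1055 × 120.1 = 126,800 g.

(b) Hardness to add: (236 − 77) = 159 mg/L as CaCO₃ × 369,000 L = 58,670 g as CaCO₃.
(b) Moles of Ca²⁺ (1 mol Ca²⁺ ≡ 1 mol CaCO₃): 58,670 / 100.1 g/mol = 586.1 mol.
(b) Mass of CaCl₂: 586.1 × 111 = 65,060 g.

(a) 127 kg; (b) 65.1 kg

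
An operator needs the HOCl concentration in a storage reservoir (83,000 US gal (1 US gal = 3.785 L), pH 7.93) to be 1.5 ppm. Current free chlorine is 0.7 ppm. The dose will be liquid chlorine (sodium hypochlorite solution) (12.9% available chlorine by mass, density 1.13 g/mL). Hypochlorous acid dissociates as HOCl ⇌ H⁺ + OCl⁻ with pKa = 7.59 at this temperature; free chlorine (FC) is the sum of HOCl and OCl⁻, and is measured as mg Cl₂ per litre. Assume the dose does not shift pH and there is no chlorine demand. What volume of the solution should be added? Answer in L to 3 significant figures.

8.80 L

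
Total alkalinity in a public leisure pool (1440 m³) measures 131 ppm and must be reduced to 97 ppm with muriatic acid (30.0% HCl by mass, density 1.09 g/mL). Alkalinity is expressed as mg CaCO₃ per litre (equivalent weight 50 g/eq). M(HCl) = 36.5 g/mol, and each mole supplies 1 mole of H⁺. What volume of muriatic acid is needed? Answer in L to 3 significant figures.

109 L

Volume: 1440 m³ = 1,440,000 L.
Alkalinity to neutralize: (131 − 97) = 34 mg/L as CaCO₃ × 1,440,000 L = 48,960 g as CaCO₃.
Equivalents of H⁺ required: 48,960 ÷ 50 g/eq = 979.2 eq = 979.2 mol HCl.
Mass of HCl: 979.2 × 36.5 = 35,740 g.
Mass of 30.0% solution: 35,740 / 0.3 = 119,100 g.
Volume: 119,100 g ÷ 1.09 g/mL = 109,300 mL.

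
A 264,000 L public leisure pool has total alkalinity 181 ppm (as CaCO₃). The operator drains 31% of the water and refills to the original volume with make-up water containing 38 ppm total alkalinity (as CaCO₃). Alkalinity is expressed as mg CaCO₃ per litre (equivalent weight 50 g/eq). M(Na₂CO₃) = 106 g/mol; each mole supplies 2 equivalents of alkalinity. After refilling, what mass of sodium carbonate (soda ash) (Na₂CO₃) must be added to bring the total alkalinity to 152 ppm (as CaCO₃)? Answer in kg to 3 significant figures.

After draining 31% and refilling: 181 × 0.69 + 38 × 0.31 = 136.67 ppm.
Deficit to target: 152 − 136.67 = 15.33 mg/L.
As CaCO₃: 15.33 mg/L × 264,000 L = 4047 g; ÷ 50 g/eq ÷ 2 = 40.47 mol Na₂CO₃.
Mass: 40.47 × 106 = 4290 g.

4.29 kg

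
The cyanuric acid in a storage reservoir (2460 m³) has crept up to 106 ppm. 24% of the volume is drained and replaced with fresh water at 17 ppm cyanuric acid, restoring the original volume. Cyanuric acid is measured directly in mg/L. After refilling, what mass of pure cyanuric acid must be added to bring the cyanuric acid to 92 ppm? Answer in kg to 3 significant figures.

Volume: 2460 m³ = 2,460,000 L.
After draining 24% and refilling: 106 × 0.76 + 17 × 0.24 = 84.64 ppm.
Deficit to target: 92 − 84.64 = 7.36 mg/L.
Mass: 7.36 mg/L × 2,460,000 L = 18,110 g cyanuric acid.

18.1 kg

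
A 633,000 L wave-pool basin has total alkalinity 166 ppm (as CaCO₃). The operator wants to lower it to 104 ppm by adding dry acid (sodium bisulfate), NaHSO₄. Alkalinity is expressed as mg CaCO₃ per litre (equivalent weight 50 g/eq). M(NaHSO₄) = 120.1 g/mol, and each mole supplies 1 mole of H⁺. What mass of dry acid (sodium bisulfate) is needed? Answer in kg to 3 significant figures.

94.3 kg

Alkalinity to neutralize: (166 − 104) = 62 mg/L as CaCO₃ × 633,000 L = 39,250 g as CaCO₃.
Equivalents of H⁺ required: 39,250 ÷ 50 g/eq = 784.9 eq = 784.9 mol NaHSO₄.
Mass of NaHSO₄: 784.9 × 120.1 = 94,270 g.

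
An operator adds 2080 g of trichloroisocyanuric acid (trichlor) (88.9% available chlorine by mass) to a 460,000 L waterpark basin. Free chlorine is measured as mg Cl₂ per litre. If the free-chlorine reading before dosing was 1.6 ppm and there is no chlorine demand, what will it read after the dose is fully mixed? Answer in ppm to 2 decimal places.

Available chlorine delivered: 2080 g × 0.889 = 1849 g as Cl₂.
Concentration rise: 1849 g / 460,000 L = 4.02 mg/L = 4.02 ppm.
Final FC: 1.6 + 4.02 = 5.62 ppm.

5.62 ppm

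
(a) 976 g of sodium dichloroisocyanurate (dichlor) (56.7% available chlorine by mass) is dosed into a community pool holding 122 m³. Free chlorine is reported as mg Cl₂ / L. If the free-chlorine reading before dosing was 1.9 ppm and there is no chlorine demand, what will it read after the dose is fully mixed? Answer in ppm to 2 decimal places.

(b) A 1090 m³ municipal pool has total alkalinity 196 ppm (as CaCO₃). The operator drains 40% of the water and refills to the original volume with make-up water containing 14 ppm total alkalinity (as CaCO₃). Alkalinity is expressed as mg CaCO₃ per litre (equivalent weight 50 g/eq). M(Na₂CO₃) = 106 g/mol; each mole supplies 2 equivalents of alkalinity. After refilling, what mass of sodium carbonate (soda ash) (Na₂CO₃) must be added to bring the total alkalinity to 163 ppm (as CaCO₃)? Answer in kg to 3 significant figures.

(a) 6.44 ppm; (b) 46.0 kg

(a) Volume: 122 m³ = 122,000 L.
(a) Available chlorine delivered: 976 g × 0.567 = 553.4 g as Cl₂.
(a) Concentration rise: 553.4 g / 122,000 L = 4.536 mg/L = 4.54 ppm.
(a) Final FC: 1.9 + 4.54 = 6.44 ppm.

(b) Volume: 1090 m³ = 1,090,000 L.
(b) After draining 40% and refilling: 196 × 0.60 + 14 × 0.40 = 123.2 ppm.
(b) Deficit to target: 163 − 123.2 = 39.8 mg/L.
(b) As CaCO₃: 39.8 mg/L × 1,090,000 L = 43,380 g; ÷ 50 g/eq ÷ 2 = 433.8 mol Na₂CO₃.
(b) Mass: 433.8 × 106 = 45,980 g.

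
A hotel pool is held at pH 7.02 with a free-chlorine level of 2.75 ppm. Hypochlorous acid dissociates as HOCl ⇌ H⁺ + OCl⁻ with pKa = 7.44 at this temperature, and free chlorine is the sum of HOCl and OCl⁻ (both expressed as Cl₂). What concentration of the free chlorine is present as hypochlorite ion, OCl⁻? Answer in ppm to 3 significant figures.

[OCl⁻]/[HOCl] = 10^(pH − pKa) = 10^(7.02 − 7.44) = 10^-0.42 = 0.3802.
Fraction as HOCl = 1 / (1 + 0.3802) = 0.7245.
OCl⁻ = (1 − 0.7245) × 2.75 ppm = 0.7575 ppm.

0.758 ppm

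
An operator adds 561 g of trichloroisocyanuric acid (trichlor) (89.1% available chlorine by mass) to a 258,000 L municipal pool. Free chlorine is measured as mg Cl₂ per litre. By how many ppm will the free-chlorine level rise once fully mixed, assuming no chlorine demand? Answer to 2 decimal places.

1.94 ppm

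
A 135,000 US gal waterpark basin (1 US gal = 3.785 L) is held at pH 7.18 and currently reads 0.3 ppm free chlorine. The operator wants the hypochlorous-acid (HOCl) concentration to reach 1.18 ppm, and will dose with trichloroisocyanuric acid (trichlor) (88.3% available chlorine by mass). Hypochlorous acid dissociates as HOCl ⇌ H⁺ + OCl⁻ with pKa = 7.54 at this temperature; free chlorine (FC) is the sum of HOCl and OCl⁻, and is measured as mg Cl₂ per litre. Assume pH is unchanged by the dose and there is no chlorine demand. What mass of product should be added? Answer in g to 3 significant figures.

Volume: 135,000 US gal × 3.785 L/gal = 510,975 L.
[OCl⁻]/[HOCl] = 10^(pH − pKa) = 10^(7.18 − 7.54) = 0.4365; fraction as HOCl = 1/(1 + 0.4365) = 0.6961.
Free chlorine required for 1.18 ppm HOCl: 1.18 / 0.6961 = 1.695 ppm.
FC to add: 1.695 − 0.3 = 1.395 mg/L as Cl₂.
Cl₂ equivalent: 1.395 mg/L × 510,975 L = 712.9 g.
Product at 88.3% available Cl: 712.9 / 0.883 = 807.3 g.

807 g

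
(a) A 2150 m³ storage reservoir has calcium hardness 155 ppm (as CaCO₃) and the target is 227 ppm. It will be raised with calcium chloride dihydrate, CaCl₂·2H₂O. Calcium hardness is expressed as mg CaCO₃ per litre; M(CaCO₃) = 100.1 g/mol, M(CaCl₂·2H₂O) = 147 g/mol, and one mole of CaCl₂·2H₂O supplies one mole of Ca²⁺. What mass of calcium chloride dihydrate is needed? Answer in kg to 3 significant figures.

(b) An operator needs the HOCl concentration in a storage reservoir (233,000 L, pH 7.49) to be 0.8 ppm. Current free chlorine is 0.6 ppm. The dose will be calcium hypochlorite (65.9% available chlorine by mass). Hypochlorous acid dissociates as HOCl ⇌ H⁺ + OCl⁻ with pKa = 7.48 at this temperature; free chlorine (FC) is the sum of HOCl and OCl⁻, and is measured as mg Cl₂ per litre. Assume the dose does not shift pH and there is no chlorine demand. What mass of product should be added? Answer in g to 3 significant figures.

(a) Volume: 2150 m³ = 2,150,000 L.
(a) Hardness to add: (227 − 155) = 72 mg/L as CaCO₃ × 2,150,000 L = 154,800 g as CaCO₃.
(a) Moles of Ca²⁺ (1 mol Ca²⁺ ≡ 1 mol CaCO₃): 154,800 / 100.1 g/mol = 1546 mol.
(a) Mass of CaCl₂·2H₂O: 1546 × 147 = 227,300 g.

(b) [OCl⁻]/[HOCl] = 10^(pH − pKa) = 10^(7.49 − 7.48) = 1.023; fraction as HOCl = 1/(1 + 1.023) = 0.4942.
(b) Free chlorine required for 0.8 ppm HOCl: 0.8 / 0.4942 = 1.619 ppm.
(b) FC to add: 1.619 − 0.6 = 1.019 mg/L as Cl₂.
(b) Cl₂ equivalent: 1.019 mg/L × 233,000 L = 237.3 g.
(b) Product at 65.9% available Cl: 237.3 / 0.659 = 360.2 g.

(a) 227 kg; (b) 360 g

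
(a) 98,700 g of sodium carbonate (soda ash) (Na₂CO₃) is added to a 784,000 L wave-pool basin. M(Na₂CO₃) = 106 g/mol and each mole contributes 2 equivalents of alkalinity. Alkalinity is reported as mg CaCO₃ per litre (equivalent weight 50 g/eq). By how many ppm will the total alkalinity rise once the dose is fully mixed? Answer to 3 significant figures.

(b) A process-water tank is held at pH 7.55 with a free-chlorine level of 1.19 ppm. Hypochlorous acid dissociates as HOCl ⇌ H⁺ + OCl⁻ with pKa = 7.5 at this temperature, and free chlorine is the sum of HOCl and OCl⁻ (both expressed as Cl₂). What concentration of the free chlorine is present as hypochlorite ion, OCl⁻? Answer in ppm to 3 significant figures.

(a) 119 ppm; (b) 0.629 ppm

(a) Moles of Na₂CO₃: 98,700 g ÷ 106 g/mol = 931.1 mol → 1862 eq of alkalinity.
(a) As CaCO₃: 1862 eq × 50 g/eq = 93,110 g.
(a) Rise: 93,110 g / 784,000 L × 1000 = 118.8 mg/L.

(b) [OCl⁻]/[HOCl] = 10^(pH − pKa) = 10^(7.55 − 7.5) = 10^0.05 = 1.122.
(b) Fraction as HOCl = 1 / (1 + 1.122) = 0.4712.
(b) OCl⁻ = (1 − 0.4712) × 1.19 ppm = 0.6292 ppm.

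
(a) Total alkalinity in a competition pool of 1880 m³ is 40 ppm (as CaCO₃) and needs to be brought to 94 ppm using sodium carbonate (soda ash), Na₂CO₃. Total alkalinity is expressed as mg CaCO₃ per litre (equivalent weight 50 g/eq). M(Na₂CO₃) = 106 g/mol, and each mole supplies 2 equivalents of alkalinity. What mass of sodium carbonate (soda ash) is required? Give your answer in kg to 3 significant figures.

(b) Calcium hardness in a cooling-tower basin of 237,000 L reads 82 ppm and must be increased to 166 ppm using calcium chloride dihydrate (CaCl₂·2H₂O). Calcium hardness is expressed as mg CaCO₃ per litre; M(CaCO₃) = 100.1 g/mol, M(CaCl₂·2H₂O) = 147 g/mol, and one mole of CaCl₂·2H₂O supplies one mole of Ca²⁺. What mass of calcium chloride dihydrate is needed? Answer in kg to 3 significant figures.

(a) Volume: 1880 m³ = 1,880,000 L.
(a) Alkalinity to add: (94 − 40) = 54 mg/L as CaCO₃ × 1,880,000 L = 101,500 g as CaCO₃.
(a) Equivalents: 101,500 g ÷ 50 g/eq = 2030 eq.
(a) Each mole of Na₂CO₃ supplies 2 eq, so 2030 / 2 = 1015 mol.
(a) Mass: 1015 mol × 106 g/mol = 107,600 g.

(b) Hardness to add: (166 − 82) = 84 mg/L as CaCO₃ × 237,000 L = 19,910 g as CaCO₃.
(b) Moles of Ca²⁺ (1 mol Ca²⁺ ≡ 1 mol CaCO₃): 19,910 / 100.1 g/mol = 198.9 mol.
(b) Mass of CaCl₂·2H₂O: 198.9 × 147 = 29,240 g.

(a) 108 kg; (b) 29.2 kg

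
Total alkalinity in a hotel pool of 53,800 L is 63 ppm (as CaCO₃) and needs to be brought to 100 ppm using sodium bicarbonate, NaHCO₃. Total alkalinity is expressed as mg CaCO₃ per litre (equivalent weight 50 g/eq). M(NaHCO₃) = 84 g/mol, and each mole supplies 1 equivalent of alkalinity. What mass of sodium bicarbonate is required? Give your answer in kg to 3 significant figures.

Alkalinity to add: (100 − 63) = 37 mg/L as CaCO₃ × 53,800 L = 1991 g as CaCO₃.
Equivalents: 1991 g ÷ 50 g/eq = 39.81 eq.
NaHCO₃ supplies 1 eq per mole → 39.81 mol.
Mass: 39.81 mol × 84 g/mol = 3344 g.

3.34 kg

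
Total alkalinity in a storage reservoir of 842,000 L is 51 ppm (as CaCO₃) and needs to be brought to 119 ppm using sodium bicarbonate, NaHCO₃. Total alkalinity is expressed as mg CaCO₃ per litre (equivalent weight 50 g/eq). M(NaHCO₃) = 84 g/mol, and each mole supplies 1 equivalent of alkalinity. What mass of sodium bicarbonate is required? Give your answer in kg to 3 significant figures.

Alkalinity to add: (119 − 51) = 68 mg/L as CaCO₃ × 842,000 L = 57,260 g as CaCO₃.
Equivalents: 57,260 g ÷ 50 g/eq = 1145 eq.
NaHCO₃ supplies 1 eq per mole → 1145 mol.
Mass: 1145 mol × 84 g/mol = 96,190 g.

96.2 kg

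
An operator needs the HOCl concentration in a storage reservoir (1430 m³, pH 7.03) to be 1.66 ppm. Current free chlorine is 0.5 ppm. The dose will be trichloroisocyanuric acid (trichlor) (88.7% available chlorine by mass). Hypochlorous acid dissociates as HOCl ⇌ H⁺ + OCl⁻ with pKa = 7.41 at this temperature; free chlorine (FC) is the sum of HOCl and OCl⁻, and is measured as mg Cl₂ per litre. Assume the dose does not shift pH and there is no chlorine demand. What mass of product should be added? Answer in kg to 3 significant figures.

2.99 kg

Volume: 1430 m³ = 1,430,000 L.
[OCl⁻]/[HOCl] = 10^(pH − pKa) = 10^(7.03 − 7.41) = 0.4169; fraction as HOCl = 1/(1 + 0.4169) = 0.7058.
Free chlorine required for 1.66 ppm HOCl: 1.66 / 0.7058 = 2.352 ppm.
FC to add: 2.352 − 0.5 = 1.852 mg/L as Cl₂.
Cl₂ equivalent: 1.852 mg/L × 1,430,000 L = 2648 g.
Product at 88.7% available Cl: 2648 / 0.887 = 2986 g.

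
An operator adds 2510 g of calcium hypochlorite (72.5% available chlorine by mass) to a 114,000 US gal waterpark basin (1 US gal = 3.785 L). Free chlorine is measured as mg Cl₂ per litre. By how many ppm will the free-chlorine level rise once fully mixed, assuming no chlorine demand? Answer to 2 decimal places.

Volume: 114,000 US gal × 3.785 L/gal = 431,490 L.
Available chlorine delivered: 2510 g × 0.725 = 1820 g as Cl₂.
Concentration rise: 1820 g / 431,490 L = 4.217 mg/L = 4.22 ppm.

4.22 ppm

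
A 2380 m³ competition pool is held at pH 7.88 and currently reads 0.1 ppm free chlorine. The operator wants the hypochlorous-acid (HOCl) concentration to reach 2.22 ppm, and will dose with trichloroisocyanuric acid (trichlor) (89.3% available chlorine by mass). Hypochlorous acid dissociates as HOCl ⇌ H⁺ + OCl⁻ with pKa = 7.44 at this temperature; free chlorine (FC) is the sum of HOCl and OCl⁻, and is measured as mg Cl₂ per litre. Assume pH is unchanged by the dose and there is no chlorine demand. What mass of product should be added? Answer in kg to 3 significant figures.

Volume: 2380 m³ = 2,380,000 L.
[OCl⁻]/[HOCl] = 10^(pH − pKa) = 10^(7.88 − 7.44) = 2.754; fraction as HOCl = 1/(1 + 2.754) = 0.2664.
Free chlorine required for 2.22 ppm HOCl: 2.22 / 0.2664 = 8.334 ppm.
FC to add: 8.334 − 0.1 = 8.234 mg/L as Cl₂.
Cl₂ equivalent: 8.234 mg/L × 2,380,000 L = 19,600 g.
Product at 89.3% available Cl: 19,600 / 0.893 = 21,950 g.

21.9 kg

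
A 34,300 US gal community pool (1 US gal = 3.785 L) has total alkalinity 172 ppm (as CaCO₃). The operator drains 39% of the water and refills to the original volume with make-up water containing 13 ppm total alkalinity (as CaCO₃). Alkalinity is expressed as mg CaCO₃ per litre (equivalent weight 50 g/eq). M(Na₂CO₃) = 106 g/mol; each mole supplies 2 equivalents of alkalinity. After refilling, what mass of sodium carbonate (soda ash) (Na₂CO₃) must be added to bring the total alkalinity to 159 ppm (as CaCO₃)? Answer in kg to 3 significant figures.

6.74 kg

Volume: 34,300 US gal × 3.785 L/gal = 129,826 L.
After draining 39% and refilling: 172 × 0.61 + 13 × 0.39 = 109.99 ppm.
Deficit to target: 159 − 109.99 = 49.01 mg/L.
As CaCO₃: 49.01 mg/L × 129,826 L = 6363 g; ÷ 50 g/eq ÷ 2 = 63.63 mol Na₂CO₃.
Mass: 63.63 × 106 = 6745 g.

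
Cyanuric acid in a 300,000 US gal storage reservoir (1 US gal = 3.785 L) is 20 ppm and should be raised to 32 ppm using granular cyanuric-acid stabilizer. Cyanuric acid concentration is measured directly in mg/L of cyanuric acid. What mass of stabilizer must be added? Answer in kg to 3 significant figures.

13.6 kg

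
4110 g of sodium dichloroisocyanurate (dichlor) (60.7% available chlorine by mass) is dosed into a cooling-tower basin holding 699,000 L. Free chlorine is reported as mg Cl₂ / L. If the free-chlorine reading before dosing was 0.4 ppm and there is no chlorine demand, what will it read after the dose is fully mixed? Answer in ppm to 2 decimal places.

3.97 ppm

Available chlorine delivered: 4110 g × 0.607 = 2495 g as Cl₂.
Concentration rise: 2495 g / 699,000 L = 3.569 mg/L = 3.57 ppm.
Final FC: 0.4 + 3.57 = 3.97 ppm.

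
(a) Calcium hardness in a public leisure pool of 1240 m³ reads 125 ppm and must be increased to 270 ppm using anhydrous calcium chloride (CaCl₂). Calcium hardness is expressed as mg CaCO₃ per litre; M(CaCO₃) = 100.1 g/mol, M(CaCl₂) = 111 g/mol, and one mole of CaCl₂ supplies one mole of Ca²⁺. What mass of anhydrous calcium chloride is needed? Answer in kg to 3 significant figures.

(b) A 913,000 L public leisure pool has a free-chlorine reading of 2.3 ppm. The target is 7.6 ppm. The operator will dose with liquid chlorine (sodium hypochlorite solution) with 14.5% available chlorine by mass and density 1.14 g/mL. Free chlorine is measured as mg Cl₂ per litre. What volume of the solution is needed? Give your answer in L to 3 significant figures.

(a) Volume: 1240 m³ = 1,240,000 L.
(a) Hardness to add: (270 − 125) = 145 mg/L as CaCO₃ × 1,240,000 L = 179,800 g as CaCO₃.
(a) Moles of Ca²⁺ (1 mol Ca²⁺ ≡ 1 mol CaCO₃): 179,800 / 100.1 g/mol = 1796 mol.
(a) Mass of CaCl₂: 1796 × 111 = 199,400 g.

(b) Chlorine deficit: 7.6 − 2.3 = 5.3 ppm = 5.3 mg/L as Cl₂.
(b) Cl₂ equivalent needed: 5.3 mg/L × 913,000 L = 4,839,000 mg = 4839 g.
(b) Product at 14.5% available chlorine: 4839 / 0.145 = 33,370 g.
(b) Volume at density 1.14 g/mL: 33,370 g ÷ 1.14 g/mL = 29,270 mL.

(a) 199 kg; (b) 29.3 L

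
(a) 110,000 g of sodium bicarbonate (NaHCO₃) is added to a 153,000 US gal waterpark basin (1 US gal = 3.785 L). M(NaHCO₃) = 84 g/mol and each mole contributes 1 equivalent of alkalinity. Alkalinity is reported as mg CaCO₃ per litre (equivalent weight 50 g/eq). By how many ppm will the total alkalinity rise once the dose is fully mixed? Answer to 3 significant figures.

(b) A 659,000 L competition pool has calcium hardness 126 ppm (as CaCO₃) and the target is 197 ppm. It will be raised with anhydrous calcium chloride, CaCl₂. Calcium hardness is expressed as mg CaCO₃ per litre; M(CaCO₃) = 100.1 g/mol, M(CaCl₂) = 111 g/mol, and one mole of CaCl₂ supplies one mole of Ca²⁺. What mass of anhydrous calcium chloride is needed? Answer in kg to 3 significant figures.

(a) 113 ppm; (b) 51.9 kg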